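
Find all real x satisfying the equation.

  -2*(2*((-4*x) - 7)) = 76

Step 1. [-2*(2*((-4*x) - 7)) = 76] divide by the outer -2. So div: 2*((-4*x) - 7) = -38.
Step 2. [2*((-4*x) - 7) = -38] leading coefficient 2: divide by 2, so div: (-4*x) - 7 = -19.
Step 3. [(-4*x) - 7 = -19] 7 comes off first (add 7) ⇒ sub: -4*x = -12.
Step 4. [-4*x = -12] leading coefficient -4: divide by -4 ⇒ div: x = 3.

Answer: x ∈ {3}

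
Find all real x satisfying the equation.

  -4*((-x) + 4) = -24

Step 1. [-4*((-x) + 4) = -24] -4 out front; divide by -4. So div: (-x) + 4 = 6.
Step 2. [(-x) + 4 = 6] the outer +4 inverts by subtracting 4, so sub: -x = 2.
Step 3. [-x = 2] LHS negated; negate both sides. So neg: x = -2.

Answer: x ∈ {-2}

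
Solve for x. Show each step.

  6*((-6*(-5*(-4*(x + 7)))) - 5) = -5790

Step 1. [6*((-6*(-5*(-4*(x + 7)))) - 5) = -5790] LHS = 6·(…); ÷6 both sides ⇒ div: (-6*(-5*(-4*(x + 7)))) - 5 = -965.
Step 2. [(-6*(-5*(-4*(x + 7)))) - 5 = -965] -5 is outermost — add 5 both sides. So sub: -6*(-5*(-4*(x + 7))) = -960.
Step 3. [-6*(-5*(-4*(x + 7))) = -960] LHS = -6·(…); ÷-6 both sides. So div: -5*(-4*(x + 7)) = 160.
Step 4. [-5*(-4*(x + 7)) = 160] -5 out front; divide by -5 ⇒ div: -4*(x + 7) = -32.
Step 5. [-4*(x + 7) = -32] -4 out front; divide by -4 ⇒ div: x + 7 = 8.
Step 6. [x + 7 = 8] +7 is outermost — subtract 7 both sides ⇒ sub: x = 1.

Answer: x ∈ {1}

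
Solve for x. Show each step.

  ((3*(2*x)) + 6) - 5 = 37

Step 1. [((3*(2*x)) + 6) - 5 = 37] the outer -5 inverts by adding 5, so sub: (3*(2*x)) + 6 = 42.
Step 2. [(3*(2*x)) + 6 = 42] peel the +6: subtract 6 from each side ⇒ sub: 3*(2*x) = 36.
Step 3. [3*(2*x) = 36] 3 out front; divide by 3 ⇒ div: 2*x = 12.
Step 4. [2*x = 12] 2 out front; divide by 2, so div: x = 6.

Answer: x ∈ {6}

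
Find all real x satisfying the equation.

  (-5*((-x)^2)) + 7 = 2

Step 1. [(-5*((-x)^2)) + 7 = 2] subtract 7: x sits inside (… + 7). So sub: -5*((-x)^2) = -5.
Step 2. [-5*((-x)^2) = -5] -5·(inner) — divide through by -5, so div: (-x)^2 = 1.
Step 3. [(-x)^2 = 1] LHS squared, RHS 1 ≥ 0: apply √ (±) ⇒ sqrt: -x = 1 or -1.
Step 4. [-x = 1 or -1] flip signs both sides, so neg: x = -1 or 1.

Answer: x ∈ {-1, 1}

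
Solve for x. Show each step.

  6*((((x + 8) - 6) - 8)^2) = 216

Step 1. [6*((((x + 8) - 6) - 8)^2) = 216] 6 out front; divide by 6 ⇒ div: (((x + 8) - 6) - 8)^2 = 36.
Step 2. [(((x + 8) - 6) - 8)^2 = 36] 36 ≥ 0, LHS is (·)² — take ±√, so sqrt: ((x + 8) - 6) - 8 = 6 or -6.
Step 3. [((x + 8) - 6) - 8 = 6 or -6] peel the -8: add 8 from each side, so sub: (x + 8) - 6 = 14 or 2.
Step 4. [(x + 8) - 6 = 14 or 2] the outer -6 inverts by adding 6, so sub: x + 8 = 20 or 8.
Step 5. [x + 8 = 20 or 8] +8 is outermost — subtract 8 both sides, so sub: x = 12 or 0.

Answer: x ∈ {0, 12}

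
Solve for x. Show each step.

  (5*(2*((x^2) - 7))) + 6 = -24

Step 1. [(5*(2*((x^2) - 7))) + 6 = -24] the outer +6 inverts by subtracting 6. So sub: 5*(2*((x^2) - 7)) = -30.
Step 2. [5*(2*((x^2) - 7)) = -30] LHS = 5·(…); ÷5 both sides. So div: 2*((x^2) - 7) = -6.
Step 3. [2*((x^2) - 7) = -6] divide by the outer 2, so div: (x^2) - 7 = -3.
Step 4. [(x^2) - 7 = -3] add 7: x sits inside (… - 7) ⇒ sub: x^2 = 4.
Step 5. [x^2 = 4] √ both sides: 4 ≥ 0 gives two branches ⇒ sqrt: x = 2 or -2.

Answer: x ∈ {-2, 2}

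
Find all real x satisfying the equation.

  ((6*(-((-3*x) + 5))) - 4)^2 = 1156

Step 1. [((6*(-((-3*x) + 5))) - 4)^2 = 1156] √ both sides: 1156 ≥ 0 gives two branches, so sqrt: (6*(-((-3*x) + 5))) - 4 = 34 or -34.
Step 2. [(6*(-((-3*x) + 5))) - 4 = 34 or -34] the outer -4 inverts by adding 4 ⇒ sub: 6*(-((-3*x) + 5)) = 38 or -30.
Step 3. [6*(-((-3*x) + 5)) = 38 or -30] 6·(inner) — divide through by 6, so div: -((-3*x) + 5) = 19/3 or -5.
Step 4. [-((-3*x) + 5) = 19/3 or -5] flip signs both sides, so neg: (-3*x) + 5 = -19/3 or 5.
Step 5. [(-3*x) + 5 = -19/3 or 5] peel the +5: subtract 5 from each side, so sub: -3*x = -34/3 or 0.
Step 6. [-3*x = -34/3 or 0] divide by the outer -3. So div: x = 34/9 or 0.

Answer: x ∈ {0, 34/9}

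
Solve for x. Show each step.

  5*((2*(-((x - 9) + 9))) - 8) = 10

Step 1. [5*((2*(-((x - 9) + 9))) - 8) = 10] leading coefficient 5: divide by 5. So div: (2*(-((x - 9) + 9))) - 8 = 2.
Step 2. [(2*(-((x - 9) + 9))) - 8 = 2] common factor 2 (LHS and 2) — divide through. So factor: (-((x - 9) + 9)) - 4 = 1.
Step 3. [(-((x - 9) + 9)) - 4 = 1] add 4: x sits inside (… - 4). So sub: -((x - 9) + 9) = 5.
Step 4. [-((x - 9) + 9) = 5] flip signs both sides, so neg: (x - 9) + 9 = -5.
Step 5. [(x - 9) + 9 = -5] subtract 9: x sits inside (… + 9). So sub: x - 9 = -14.
Step 6. [x - 9 = -14] the outer -9 inverts by adding 9. So sub: x = -5.

Answer: x ∈ {-5}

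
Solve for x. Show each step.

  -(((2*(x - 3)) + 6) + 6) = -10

Step 1. [-(((2*(x - 3)) + 6) + 6) = -10] LHS negated; negate both sides, so neg: ((2*(x - 3)) + 6) + 6 = 10.
Step 2. [((2*(x - 3)) + 6) + 6 = 10] the outer +6 inverts by subtracting 6, so sub: (2*(x - 3)) + 6 = 4.
Step 3. [(2*(x - 3)) + 6 = 4] common factor 2 (LHS and 4) — divide through. So factor: (x - 3) + 3 = 2.
Step 4. [(x - 3) + 3 = 2] +3 is outermost — subtract 3 both sides ⇒ sub: x - 3 = -1.
Step 5. [x - 3 = -1] -3 is outermost — add 3 both sides, so sub: x = 2.

Answer: x ∈ {2}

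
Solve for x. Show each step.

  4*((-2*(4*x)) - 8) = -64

Step 1. [4*((-2*(4*x)) - 8) = -64] 4·(inner) — divide through by 4 ⇒ div: (-2*(4*x)) - 8 = -16.
Step 2. [(-2*(4*x)) - 8 = -16] common factor -2 (LHS and -16) — divide through. So factor: (4*x) + 4 = 8.
Step 3. [(4*x) + 4 = 8] common factor 4 (LHS and 8) — divide through, so factor: x + 1 = 2.
Step 4. [x + 1 = 2] subtract 1: x sits inside (… + 1), so sub: x = 1.

Answer: x ∈ {1}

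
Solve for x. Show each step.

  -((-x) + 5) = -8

Step 1. [-((-x) + 5) = -8] flip signs both sides. So neg: (-x) + 5 = 8.
Step 2. [(-x) + 5 = 8] the outer +5 inverts by subtracting 5. So sub: -x = 3.
Step 3. [-x = 3] flip signs both sides. So neg: x = -3.

Answer: x ∈ {-3}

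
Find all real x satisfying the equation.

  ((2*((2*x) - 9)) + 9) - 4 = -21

Step 1. [((2*((2*x) - 9)) + 9) - 4 = -21] the outer -4 inverts by adding 4, so sub: (2*((2*x) - 9)) + 9 = -17.
Step 2. [(2*((2*x) - 9)) + 9 = -17] peel the +9: subtract 9 from each side. So sub: 2*((2*x) - 9) = -26.
Step 3. [2*((2*x) - 9) = -26] LHS = 2·(…); ÷2 both sides ⇒ div: (2*x) - 9 = -13.
Step 4. [(2*x) - 9 = -13] add 9: x sits inside (… - 9), so sub: 2*x = -4.
Step 5. [2*x = -4] 2 out front; divide by 2 ⇒ div: x = -2.

Answer: x ∈ {-2}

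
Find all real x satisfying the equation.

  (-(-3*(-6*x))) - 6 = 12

Step 1. [(-(-3*(-6*x))) - 6 = 12] peel the -6: add 6 from each side ⇒ sub: -(-3*(-6*x)) = 18.
Step 2. [-(-3*(-6*x)) = 18] LHS negated; negate both sides, so neg: -3*(-6*x) = -18.
Step 3. [-3*(-6*x) = -18] LHS = -3·(…); ÷-3 both sides, so div: -6*x = 6.
Step 4. [-6*x = 6] leading coefficient -6: divide by -6, so div: x = -1.

Answer: x ∈ {-1}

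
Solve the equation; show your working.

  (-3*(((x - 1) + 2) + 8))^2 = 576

Step 1. [(-3*(((x - 1) + 2) + 8))^2 = 576] 576 ≥ 0, LHS is (·)² — take ±√. So sqrt: -3*(((x - 1) + 2) + 8) = 24 or -24.
Step 2. [-3*(((x - 1) + 2) + 8) = 24 or -24] leading coefficient -3: divide by -3, so div: ((x - 1) + 2) + 8 = -8 or 8.
Step 3. [((x - 1) + 2) + 8 = -8 or 8] the outer +8 inverts by subtracting 8. So sub: (x - 1) + 2 = -16 or 0.
Step 4. [(x - 1) + 2 = -16 or 0] peel the +2: subtract 2 from each side ⇒ sub: x - 1 = -18 or -2.
Step 5. [x - 1 = -18 or -2] -1 is outermost — add 1 both sides ⇒ sub: x = -17 or -1.

Answer: x ∈ {-17, -1}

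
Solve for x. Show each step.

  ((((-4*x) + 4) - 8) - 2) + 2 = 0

Step 1. [((((-4*x) + 4) - 8) - 2) + 2 = 0] subtract 2: x sits inside (… + 2). So sub: (((-4*x) + 4) - 8) - 2 = -2.
Step 2. [(((-4*x) + 4) - 8) - 2 = -2] add 2: x sits inside (… - 2). So sub: ((-4*x) + 4) - 8 = 0.
Step 3. [((-4*x) + 4) - 8 = 0] add 8: x sits inside (… - 8). So sub: (-4*x) + 4 = 8.
Step 4. [(-4*x) + 4 = 8] common factor -4 (LHS and 8) — divide through, so factor: x - 1 = -2.
Step 5. [x - 1 = -2] peel the -1: add 1 from each side, so sub: x = -1.

Answer: x ∈ {-1}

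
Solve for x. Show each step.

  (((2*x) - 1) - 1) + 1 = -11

Step 1. [(((2*x) - 1) - 1) + 1 = -11] 1 comes off first (subtract 1). So sub: ((2*x) - 1) - 1 = -12.
Step 2. [((2*x) - 1) - 1 = -12] add 1: x sits inside (… - 1). So sub: (2*x) - 1 = -11.
Step 3. [(2*x) - 1 = -11] the outer -1 inverts by adding 1 ⇒ sub: 2*x = -10.
Step 4. [2*x = -10] 2·(inner) — divide through by 2. So div: x = -5.

Answer: x ∈ {-5}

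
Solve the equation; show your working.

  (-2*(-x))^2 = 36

Step 1. [(-2*(-x))^2 = 36] √ both sides: 36 ≥ 0 gives two branches, so sqrt: -2*(-x) = 6 or -6.
Step 2. [-2*(-x) = 6 or -6] -2·(inner) — divide through by -2. So div: -x = -3 or 3.
Step 3. [-x = -3 or 3] leading − — multiply by −1 ⇒ neg: x = 3 or -3.

Answer: x ∈ {-3, 3}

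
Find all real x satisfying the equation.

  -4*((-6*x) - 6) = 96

Step 1. [-4*((-6*x) - 6) = 96] -4 out front; divide by -4. So div: (-6*x) - 6 = -24.
Step 2. [(-6*x) - 6 = -24] add 6: x sits inside (… - 6). So sub: -6*x = -18.
Step 3. [-6*x = -18] leading coefficient -6: divide by -6 ⇒ div: x = 3.

Answer: x ∈ {3}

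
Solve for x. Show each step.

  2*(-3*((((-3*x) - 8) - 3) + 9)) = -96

Step 1. [2*(-3*((((-3*x) - 8) - 3) + 9)) = -96] 2·(inner) — divide through by 2, so div: -3*((((-3*x) - 8) - 3) + 9) = -48.
Step 2. [-3*((((-3*x) - 8) - 3) + 9) = -48] LHS = -3·(…); ÷-3 both sides. So div: (((-3*x) - 8) - 3) + 9 = 16.
Step 3. [(((-3*x) - 8) - 3) + 9 = 16] +9 is outermost — subtract 9 both sides. So sub: ((-3*x) - 8) - 3 = 7.
Step 4. [((-3*x) - 8) - 3 = 7] peel the -3: add 3 from each side, so sub: (-3*x) - 8 = 10.
Step 5. [(-3*x) - 8 = 10] 8 comes off first (add 8) ⇒ sub: -3*x = 18.
Step 6. [-3*x = 18] -3·(inner) — divide through by -3. So div: x = -6.

Answer: x ∈ {-6}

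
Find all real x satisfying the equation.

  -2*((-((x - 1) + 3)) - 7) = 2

Step 1. [-2*((-((x - 1) + 3)) - 7) = 2] -2 out front; divide by -2 ⇒ div: (-((x - 1) + 3)) - 7 = -1.
Step 2. [(-((x - 1) + 3)) - 7 = -1] the outer -7 inverts by adding 7 ⇒ sub: -((x - 1) + 3) = 6.
Step 3. [-((x - 1) + 3) = 6] flip signs both sides, so neg: (x - 1) + 3 = -6.
Step 4. [(x - 1) + 3 = -6] 3 comes off first (subtract 3) ⇒ sub: x - 1 = -9.
Step 5. [x - 1 = -9] peel the -1: add 1 from each side. So sub: x = -8.

Answer: x ∈ {-8}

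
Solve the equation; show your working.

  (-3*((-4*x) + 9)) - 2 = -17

Step 1. [(-3*((-4*x) + 9)) - 2 = -17] add 2: x sits inside (… - 2), so sub: -3*((-4*x) + 9) = -15.
Step 2. [-3*((-4*x) + 9) = -15] LHS = -3·(…); ÷-3 both sides, so div: (-4*x) + 9 = 5.
Step 3. [(-4*x) + 9 = 5] +9 is outermost — subtract 9 both sides ⇒ sub: -4*x = -4.
Step 4. [-4*x = -4] LHS = -4·(…); ÷-4 both sides, so div: x = 1.

Answer: x ∈ {1}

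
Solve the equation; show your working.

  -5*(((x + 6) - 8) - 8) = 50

Step 1. [-5*(((x + 6) - 8) - 8) = 50] divide by the outer -5 ⇒ div: ((x + 6) - 8) - 8 = -10.
Step 2. [((x + 6) - 8) - 8 = -10] peel the -8: add 8 from each side, so sub: (x + 6) - 8 = -2.
Step 3. [(x + 6) - 8 = -2] peel the -8: add 8 from each side, so sub: x + 6 = 6.
Step 4. [x + 6 = 6] subtract 6: x sits inside (… + 6), so sub: x = 0.

Answer: x ∈ {0}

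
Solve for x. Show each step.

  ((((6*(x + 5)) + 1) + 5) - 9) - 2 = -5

Step 1. [((((6*(x + 5)) + 1) + 5) - 9) - 2 = -5] peel the -2: add 2 from each side, so sub: (((6*(x + 5)) + 1) + 5) - 9 = -3.
Step 2. [(((6*(x + 5)) + 1) + 5) - 9 = -3] 9 comes off first (add 9). So sub: ((6*(x + 5)) + 1) + 5 = 6.
Step 3. [((6*(x + 5)) + 1) + 5 = 6] the outer +5 inverts by subtracting 5, so sub: (6*(x + 5)) + 1 = 1.
Step 4. [(6*(x + 5)) + 1 = 1] subtract 1: x sits inside (… + 1). So sub: 6*(x + 5) = 0.
Step 5. [6*(x + 5) = 0] LHS = 6·(…); ÷6 both sides ⇒ div: x + 5 = 0.
Step 6. [x + 5 = 0] peel the +5: subtract 5 from each side, so sub: x = -5.

Answer: x ∈ {-5}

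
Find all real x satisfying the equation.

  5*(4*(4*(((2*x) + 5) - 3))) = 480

Step 1. [5*(4*(4*(((2*x) + 5) - 3))) = 480] divide by the outer 5 ⇒ div: 4*(4*(((2*x) + 5) - 3)) = 96.
Step 2. [4*(4*(((2*x) + 5) - 3)) = 96] LHS = 4·(…); ÷4 both sides, so div: 4*(((2*x) + 5) - 3) = 24.
Step 3. [4*(((2*x) + 5) - 3) = 24] 4·(inner) — divide through by 4, so div: ((2*x) + 5) - 3 = 6.
Step 4. [((2*x) + 5) - 3 = 6] add 3: x sits inside (… - 3), so sub: (2*x) + 5 = 9.
Step 5. [(2*x) + 5 = 9] peel the +5: subtract 5 from each side. So sub: 2*x = 4.
Step 6. [2*x = 4] 2·(inner) — divide through by 2, so div: x = 2.

Answer: x ∈ {2}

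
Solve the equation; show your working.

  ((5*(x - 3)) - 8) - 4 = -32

Step 1. [((5*(x - 3)) - 8) - 4 = -32] add 4: x sits inside (… - 4) ⇒ sub: (5*(x - 3)) - 8 = -28.
Step 2. [(5*(x - 3)) - 8 = -28] -8 is outermost — add 8 both sides ⇒ sub: 5*(x - 3) = -20.
Step 3. [5*(x - 3) = -20] 5 out front; divide by 5. So div: x - 3 = -4.
Step 4. [x - 3 = -4] peel the -3: add 3 from each side. So sub: x = -1.

Answer: x ∈ {-1}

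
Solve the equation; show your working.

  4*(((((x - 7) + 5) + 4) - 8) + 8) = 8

Step 1. [4*(((((x - 7) + 5) + 4) - 8) + 8) = 8] LHS = 4·(…); ÷4 both sides. So div: ((((x - 7) + 5) + 4) - 8) + 8 = 2.
Step 2. [((((x - 7) + 5) + 4) - 8) + 8 = 2] peel the +8: subtract 8 from each side ⇒ sub: (((x - 7) + 5) + 4) - 8 = -6.
Step 3. [(((x - 7) + 5) + 4) - 8 = -6] 8 comes off first (add 8) ⇒ sub: ((x - 7) + 5) + 4 = 2.
Step 4. [((x - 7) + 5) + 4 = 2] subtract 4: x sits inside (… + 4), so sub: (x - 7) + 5 = -2.
Step 5. [(x - 7) + 5 = -2] 5 comes off first (subtract 5). So sub: x - 7 = -7.
Step 6. [x - 7 = -7] add 7: x sits inside (… - 7) ⇒ sub: x = 0.

Answer: x ∈ {0}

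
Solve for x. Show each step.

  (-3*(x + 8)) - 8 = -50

Step 1. [(-3*(x + 8)) - 8 = -50] the outer -8 inverts by adding 8, so sub: -3*(x + 8) = -42.
Step 2. [-3*(x + 8) = -42] leading coefficient -3: divide by -3, so div: x + 8 = 14.
Step 3. [x + 8 = 14] subtract 8: x sits inside (… + 8), so sub: x = 6.

Answer: x ∈ {6}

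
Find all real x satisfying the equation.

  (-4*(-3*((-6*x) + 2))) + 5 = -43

Step 1. [(-4*(-3*((-6*x) + 2))) + 5 = -43] the outer +5 inverts by subtracting 5 ⇒ sub: -4*(-3*((-6*x) + 2)) = -48.
Step 2. [-4*(-3*((-6*x) + 2)) = -48] LHS = -4·(…); ÷-4 both sides. So div: -3*((-6*x) + 2) = 12.
Step 3. [-3*((-6*x) + 2) = 12] divide by the outer -3. So div: (-6*x) + 2 = -4.
Step 4. [(-6*x) + 2 = -4] peel the +2: subtract 2 from each side, so sub: -6*x = -6.
Step 5. [-6*x = -6] leading coefficient -6: divide by -6, so div: x = 1.

Answer: x ∈ {1}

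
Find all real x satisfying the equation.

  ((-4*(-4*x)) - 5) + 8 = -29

Step 1. [((-4*(-4*x)) - 5) + 8 = -29] peel the +8: subtract 8 from each side. So sub: (-4*(-4*x)) - 5 = -37.
Step 2. [(-4*(-4*x)) - 5 = -37] peel the -5: add 5 from each side. So sub: -4*(-4*x) = -32.
Step 3. [-4*(-4*x) = -32] LHS = -4·(…); ÷-4 both sides, so div: -4*x = 8.
Step 4. [-4*x = 8] -4 out front; divide by -4 ⇒ div: x = -2.

Answer: x ∈ {-2}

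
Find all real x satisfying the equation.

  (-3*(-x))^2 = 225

Step 1. [(-3*(-x))^2 = 225] 225 ≥ 0, LHS is (·)² — take ±√, so sqrt: -3*(-x) = 15 or -15.
Step 2. [-3*(-x) = 15 or -15] LHS = -3·(…); ÷-3 both sides. So div: -x = -5 or 5.
Step 3. [-x = -5 or 5] leading − — multiply by −1, so neg: x = 5 or -5.

Answer: x ∈ {-5, 5}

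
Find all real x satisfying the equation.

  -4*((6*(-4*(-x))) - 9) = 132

Step 1. [-4*((6*(-4*(-x))) - 9) = 132] leading coefficient -4: divide by -4. So div: (6*(-4*(-x))) - 9 = -33.
Step 2. [(6*(-4*(-x))) - 9 = -33] 9 comes off first (add 9) ⇒ sub: 6*(-4*(-x)) = -24.
Step 3. [6*(-4*(-x)) = -24] LHS = 6·(…); ÷6 both sides, so div: -4*(-x) = -4.
Step 4. [-4*(-x) = -4] divide by the outer -4 ⇒ div: -x = 1.
Step 5. [-x = 1] flip signs both sides ⇒ neg: x = -1.

Answer: x ∈ {-1}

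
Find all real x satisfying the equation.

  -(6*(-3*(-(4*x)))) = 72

Step 1. [-(6*(-3*(-(4*x)))) = 72] leading − — multiply by −1, so neg: 6*(-3*(-(4*x))) = -72.
Step 2. [6*(-3*(-(4*x))) = -72] 6 out front; divide by 6 ⇒ div: -3*(-(4*x)) = -12.
Step 3. [-3*(-(4*x)) = -12] -3 out front; divide by -3. So div: -(4*x) = 4.
Step 4. [-(4*x) = 4] flip signs both sides ⇒ neg: 4*x = -4.
Step 5. [4*x = -4] LHS = 4·(…); ÷4 both sides ⇒ div: x = -1.

Answer: x ∈ {-1}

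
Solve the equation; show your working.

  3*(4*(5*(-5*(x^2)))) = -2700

Step 1. [3*(4*(5*(-5*(x^2)))) = -2700] 3·(inner) — divide through by 3. So div: 4*(5*(-5*(x^2))) = -900.
Step 2. [4*(5*(-5*(x^2))) = -900] 4·(inner) — divide through by 4, so div: 5*(-5*(x^2)) = -225.
Step 3. [5*(-5*(x^2)) = -225] 5·(inner) — divide through by 5. So div: -5*(x^2) = -45.
Step 4. [-5*(x^2) = -45] leading coefficient -5: divide by -5 ⇒ div: x^2 = 9.
Step 5. [x^2 = 9] LHS squared, RHS 9 ≥ 0: apply √ (±) ⇒ sqrt: x = 3 or -3.

Answer: x ∈ {-3, 3}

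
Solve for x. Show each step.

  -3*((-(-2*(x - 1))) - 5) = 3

Step 1. [-3*((-(-2*(x - 1))) - 5) = 3] -3·(inner) — divide through by -3. So div: (-(-2*(x - 1))) - 5 = -1.
Step 2. [(-(-2*(x - 1))) - 5 = -1] 5 comes off first (add 5) ⇒ sub: -(-2*(x - 1)) = 4.
Step 3. [-(-2*(x - 1)) = 4] leading − — multiply by −1 ⇒ neg: -2*(x - 1) = -4.
Step 4. [-2*(x - 1) = -4] divide by the outer -2. So div: x - 1 = 2.
Step 5. [x - 1 = 2] peel the -1: add 1 from each side. So sub: x = 3.

Answer: x ∈ {3}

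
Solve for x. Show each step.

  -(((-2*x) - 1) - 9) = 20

Step 1. [-(((-2*x) - 1) - 9) = 20] flip signs both sides ⇒ neg: ((-2*x) - 1) - 9 = -20.
Step 2. [((-2*x) - 1) - 9 = -20] peel the -9: add 9 from each side ⇒ sub: (-2*x) - 1 = -11.
Step 3. [(-2*x) - 1 = -11] 1 comes off first (add 1), so sub: -2*x = -10.
Step 4. [-2*x = -10] -2 out front; divide by -2, so div: x = 5.

Answer: x ∈ {5}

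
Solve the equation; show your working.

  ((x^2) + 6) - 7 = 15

Step 1. [((x^2) + 6) - 7 = 15] -7 is outermost — add 7 both sides ⇒ sub: (x^2) + 6 = 22.
Step 2. [(x^2) + 6 = 22] +6 is outermost — subtract 6 both sides. So sub: x^2 = 16.
Step 3. [x^2 = 16] √ both sides: 16 ≥ 0 gives two branches ⇒ sqrt: x = 4 or -4.

Answer: x ∈ {-4, 4}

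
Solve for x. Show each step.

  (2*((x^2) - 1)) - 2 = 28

Step 1. [(2*((x^2) - 1)) - 2 = 28] 2 divides every term; factor it out. So factor: ((x^2) - 1) - 1 = 14.
Step 2. [((x^2) - 1) - 1 = 14] 1 comes off first (add 1). So sub: (x^2) - 1 = 15.
Step 3. [(x^2) - 1 = 15] 1 comes off first (add 1) ⇒ sub: x^2 = 16.
Step 4. [x^2 = 16] √ both sides: 16 ≥ 0 gives two branches. So sqrt: x = 4 or -4.

Answer: x ∈ {-4, 4}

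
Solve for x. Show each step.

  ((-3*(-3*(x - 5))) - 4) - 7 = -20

Step 1. [((-3*(-3*(x - 5))) - 4) - 7 = -20] 7 comes off first (add 7) ⇒ sub: (-3*(-3*(x - 5))) - 4 = -13.
Step 2. [(-3*(-3*(x - 5))) - 4 = -13] the outer -4 inverts by adding 4. So sub: -3*(-3*(x - 5)) = -9.
Step 3. [-3*(-3*(x - 5)) = -9] -3·(inner) — divide through by -3. So div: -3*(x - 5) = 3.
Step 4. [-3*(x - 5) = 3] -3·(inner) — divide through by -3. So div: x - 5 = -1.
Step 5. [x - 5 = -1] peel the -5: add 5 from each side ⇒ sub: x = 4.

Answer: x ∈ {4}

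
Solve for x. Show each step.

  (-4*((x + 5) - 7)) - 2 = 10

Step 1. [(-4*((x + 5) - 7)) - 2 = 10] 2 comes off first (add 2), so sub: -4*((x + 5) - 7) = 12.
Step 2. [-4*((x + 5) - 7) = 12] divide by the outer -4. So div: (x + 5) - 7 = -3.
Step 3. [(x + 5) - 7 = -3] 7 comes off first (add 7), so sub: x + 5 = 4.
Step 4. [x + 5 = 4] the outer +5 inverts by subtracting 5. So sub: x = -1.

Answer: x ∈ {-1}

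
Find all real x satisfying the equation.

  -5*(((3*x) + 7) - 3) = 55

Step 1. [-5*(((3*x) + 7) - 3) = 55] leading coefficient -5: divide by -5 ⇒ div: ((3*x) + 7) - 3 = -11.
Step 2. [((3*x) + 7) - 3 = -11] peel the -3: add 3 from each side, so sub: (3*x) + 7 = -8.
Step 3. [(3*x) + 7 = -8] the outer +7 inverts by subtracting 7 ⇒ sub: 3*x = -15.
Step 4. [3*x = -15] divide by the outer 3 ⇒ div: x = -5.

Answer: x ∈ {-5}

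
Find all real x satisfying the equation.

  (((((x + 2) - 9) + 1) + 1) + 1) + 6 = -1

Step 1. [(((((x + 2) - 9) + 1) + 1) + 1) + 6 = -1] 6 comes off first (subtract 6), so sub: ((((x + 2) - 9) + 1) + 1) + 1 = -7.
Step 2. [((((x + 2) - 9) + 1) + 1) + 1 = -7] peel the +1: subtract 1 from each side. So sub: (((x + 2) - 9) + 1) + 1 = -8.
Step 3. [(((x + 2) - 9) + 1) + 1 = -8] the outer +1 inverts by subtracting 1. So sub: ((x + 2) - 9) + 1 = -9.
Step 4. [((x + 2) - 9) + 1 = -9] 1 comes off first (subtract 1). So sub: (x + 2) - 9 = -10.
Step 5. [(x + 2) - 9 = -10] -9 is outermost — add 9 both sides, so sub: x + 2 = -1.
Step 6. [x + 2 = -1] +2 is outermost — subtract 2 both sides ⇒ sub: x = -3.

Answer: x ∈ {-3}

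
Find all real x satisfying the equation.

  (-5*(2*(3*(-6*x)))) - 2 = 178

Step 1. [(-5*(2*(3*(-6*x)))) - 2 = 178] the outer -2 inverts by adding 2, so sub: -5*(2*(3*(-6*x))) = 180.
Step 2. [-5*(2*(3*(-6*x))) = 180] -5·(inner) — divide through by -5 ⇒ div: 2*(3*(-6*x)) = -36.
Step 3. [2*(3*(-6*x)) = -36] LHS = 2·(…); ÷2 both sides. So div: 3*(-6*x) = -18.
Step 4. [3*(-6*x) = -18] 3 out front; divide by 3. So div: -6*x = -6.
Step 5. [-6*x = -6] leading coefficient -6: divide by -6 ⇒ div: x = 1.

Answer: x ∈ {1}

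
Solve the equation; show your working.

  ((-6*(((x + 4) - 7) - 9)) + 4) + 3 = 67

Step 1. [((-6*(((x + 4) - 7) - 9)) + 4) + 3 = 67] the outer +3 inverts by subtracting 3 ⇒ sub: (-6*(((x + 4) - 7) - 9)) + 4 = 64.
Step 2. [(-6*(((x + 4) - 7) - 9)) + 4 = 64] peel the +4: subtract 4 from each side. So sub: -6*(((x + 4) - 7) - 9) = 60.
Step 3. [-6*(((x + 4) - 7) - 9) = 60] -6 out front; divide by -6 ⇒ div: ((x + 4) - 7) - 9 = -10.
Step 4. [((x + 4) - 7) - 9 = -10] peel the -9: add 9 from each side, so sub: (x + 4) - 7 = -1.
Step 5. [(x + 4) - 7 = -1] peel the -7: add 7 from each side ⇒ sub: x + 4 = 6.
Step 6. [x + 4 = 6] 4 comes off first (subtract 4) ⇒ sub: x = 2.

Answer: x ∈ {2}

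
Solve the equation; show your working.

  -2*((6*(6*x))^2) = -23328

Step 1. [-2*((6*(6*x))^2) = -23328] -2·(inner) — divide through by -2 ⇒ div: (6*(6*x))^2 = 11664.
Step 2. [(6*(6*x))^2 = 11664] LHS squared, RHS 11664 ≥ 0: apply √ (±), so sqrt: 6*(6*x) = 108 or -108.
Step 3. [6*(6*x) = 108 or -108] 6·(inner) — divide through by 6, so div: 6*x = 18 or -18.
Step 4. [6*x = 18 or -18] divide by the outer 6 ⇒ div: x = 3 or -3.

Answer: x ∈ {-3, 3}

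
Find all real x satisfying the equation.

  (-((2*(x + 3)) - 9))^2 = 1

Step 1. [(-((2*(x + 3)) - 9))^2 = 1] √ both sides: 1 ≥ 0 gives two branches. So sqrt: -((2*(x + 3)) - 9) = 1 or -1.
Step 2. [-((2*(x + 3)) - 9) = 1 or -1] flip signs both sides, so neg: (2*(x + 3)) - 9 = -1 or 1.
Step 3. [(2*(x + 3)) - 9 = -1 or 1] 9 comes off first (add 9). So sub: 2*(x + 3) = 8 or 10.
Step 4. [2*(x + 3) = 8 or 10] leading coefficient 2: divide by 2, so div: x + 3 = 4 or 5.
Step 5. [x + 3 = 4 or 5] subtract 3: x sits inside (… + 3). So sub: x = 1 or 2.

Answer: x ∈ {1, 2}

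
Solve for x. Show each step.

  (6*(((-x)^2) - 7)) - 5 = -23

Step 1. [(6*(((-x)^2) - 7)) - 5 = -23] add 5: x sits inside (… - 5) ⇒ sub: 6*(((-x)^2) - 7) = -18.
Step 2. [6*(((-x)^2) - 7) = -18] divide by the outer 6. So div: ((-x)^2) - 7 = -3.
Step 3. [((-x)^2) - 7 = -3] add 7: x sits inside (… - 7) ⇒ sub: (-x)^2 = 4.
Step 4. [(-x)^2 = 4] √ both sides: 4 ≥ 0 gives two branches. So sqrt: -x = 2 or -2.
Step 5. [-x = 2 or -2] LHS negated; negate both sides ⇒ neg: x = -2 or 2.

Answer: x ∈ {-2, 2}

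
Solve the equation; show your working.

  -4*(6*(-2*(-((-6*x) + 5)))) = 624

Step 1. [-4*(6*(-2*(-((-6*x) + 5)))) = 624] divide by the outer -4 ⇒ div: 6*(-2*(-((-6*x) + 5))) = -156.
Step 2. [6*(-2*(-((-6*x) + 5))) = -156] 6·(inner) — divide through by 6 ⇒ div: -2*(-((-6*x) + 5)) = -26.
Step 3. [-2*(-((-6*x) + 5)) = -26] -2·(inner) — divide through by -2. So div: -((-6*x) + 5) = 13.
Step 4. [-((-6*x) + 5) = 13] leading − — multiply by −1 ⇒ neg: (-6*x) + 5 = -13.
Step 5. [(-6*x) + 5 = -13] +5 is outermost — subtract 5 both sides. So sub: -6*x = -18.
Step 6. [-6*x = -18] leading coefficient -6: divide by -6 ⇒ div: x = 3.

Answer: x ∈ {3}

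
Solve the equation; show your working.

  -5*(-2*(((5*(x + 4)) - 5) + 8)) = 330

Step 1. [-5*(-2*(((5*(x + 4)) - 5) + 8)) = 330] leading coefficient -5: divide by -5, so div: -2*(((5*(x + 4)) - 5) + 8) = -66.
Step 2. [-2*(((5*(x + 4)) - 5) + 8) = -66] -2 out front; divide by -2. So div: ((5*(x + 4)) - 5) + 8 = 33.
Step 3. [((5*(x + 4)) - 5) + 8 = 33] 8 comes off first (subtract 8) ⇒ sub: (5*(x + 4)) - 5 = 25.
Step 4. [(5*(x + 4)) - 5 = 25] -5 is outermost — add 5 both sides, so sub: 5*(x + 4) = 30.
Step 5. [5*(x + 4) = 30] LHS = 5·(…); ÷5 both sides, so div: x + 4 = 6.
Step 6. [x + 4 = 6] 4 comes off first (subtract 4). So sub: x = 2.

Answer: x ∈ {2}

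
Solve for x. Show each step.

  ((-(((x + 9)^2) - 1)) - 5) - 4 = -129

Step 1. [((-(((x + 9)^2) - 1)) - 5) - 4 = -129] 4 comes off first (add 4). So sub: (-(((x + 9)^2) - 1)) - 5 = -125.
Step 2. [(-(((x + 9)^2) - 1)) - 5 = -125] -5 is outermost — add 5 both sides, so sub: -(((x + 9)^2) - 1) = -120.
Step 3. [-(((x + 9)^2) - 1) = -120] flip signs both sides, so neg: ((x + 9)^2) - 1 = 120.
Step 4. [((x + 9)^2) - 1 = 120] the outer -1 inverts by adding 1. So sub: (x + 9)^2 = 121.
Step 5. [(x + 9)^2 = 121] √ both sides: 121 ≥ 0 gives two branches. So sqrt: x + 9 = 11 or -11.
Step 6. [x + 9 = 11 or -11] peel the +9: subtract 9 from each side ⇒ sub: x = 2 or -20.

Answer: x ∈ {-20, 2}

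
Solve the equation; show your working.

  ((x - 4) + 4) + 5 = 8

Step 1. [((x - 4) + 4) + 5 = 8] +5 is outermost — subtract 5 both sides. So sub: (x - 4) + 4 = 3.
Step 2. [(x - 4) + 4 = 3] subtract 4: x sits inside (… + 4), so sub: x - 4 = -1.
Step 3. [x - 4 = -1] peel the -4: add 4 from each side ⇒ sub: x = 3.

Answer: x ∈ {3}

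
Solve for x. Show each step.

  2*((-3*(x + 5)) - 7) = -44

Step 1. [2*((-3*(x + 5)) - 7) = -44] LHS = 2·(…); ÷2 both sides ⇒ div: (-3*(x + 5)) - 7 = -22.
Step 2. [(-3*(x + 5)) - 7 = -22] -7 is outermost — add 7 both sides. So sub: -3*(x + 5) = -15.
Step 3. [-3*(x + 5) = -15] -3 out front; divide by -3 ⇒ div: x + 5 = 5.
Step 4. [x + 5 = 5] 5 comes off first (subtract 5) ⇒ sub: x = 0.

Answer: x ∈ {0}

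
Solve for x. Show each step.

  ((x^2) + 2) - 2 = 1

Step 1. [((x^2) + 2) - 2 = 1] add 2: x sits inside (… - 2). So sub: (x^2) + 2 = 3.
Step 2. [(x^2) + 2 = 3] peel the +2: subtract 2 from each side, so sub: x^2 = 1.
Step 3. [x^2 = 1] √ both sides: 1 ≥ 0 gives two branches ⇒ sqrt: x = 1 or -1.

Answer: x ∈ {-1, 1}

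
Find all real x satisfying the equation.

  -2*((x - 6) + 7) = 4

Step 1. [-2*((x - 6) + 7) = 4] leading coefficient -2: divide by -2, so div: (x - 6) + 7 = -2.
Step 2. [(x - 6) + 7 = -2] +7 is outermost — subtract 7 both sides ⇒ sub: x - 6 = -9.
Step 3. [x - 6 = -9] the outer -6 inverts by adding 6. So sub: x = -3.

Answer: x ∈ {-3}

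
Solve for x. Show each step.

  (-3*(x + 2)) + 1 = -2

Step 1. [(-3*(x + 2)) + 1 = -2] the outer +1 inverts by subtracting 1. So sub: -3*(x + 2) = -3.
Step 2. [-3*(x + 2) = -3] -3·(inner) — divide through by -3 ⇒ div: x + 2 = 1.
Step 3. [x + 2 = 1] +2 is outermost — subtract 2 both sides ⇒ sub: x = -1.

Answer: x ∈ {-1}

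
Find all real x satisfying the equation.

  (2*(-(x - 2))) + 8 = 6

Step 1. [(2*(-(x - 2))) + 8 = 6] 8 comes off first (subtract 8) ⇒ sub: 2*(-(x - 2)) = -2.
Step 2. [2*(-(x - 2)) = -2] leading coefficient 2: divide by 2. So div: -(x - 2) = -1.
Step 3. [-(x - 2) = -1] flip signs both sides. So neg: x - 2 = 1.
Step 4. [x - 2 = 1] the outer -2 inverts by adding 2, so sub: x = 3.

Answer: x ∈ {3}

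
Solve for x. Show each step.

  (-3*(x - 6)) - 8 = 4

Step 1. [(-3*(x - 6)) - 8 = 4] -8 is outermost — add 8 both sides ⇒ sub: -3*(x - 6) = 12.
Step 2. [-3*(x - 6) = 12] divide by the outer -3, so div: x - 6 = -4.
Step 3. [x - 6 = -4] add 6: x sits inside (… - 6). So sub: x = 2.

Answer: x ∈ {2}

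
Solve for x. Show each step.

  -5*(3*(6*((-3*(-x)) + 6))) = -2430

Step 1. [-5*(3*(6*((-3*(-x)) + 6))) = -2430] LHS = -5·(…); ÷-5 both sides. So div: 3*(6*((-3*(-x)) + 6)) = 486.
Step 2. [3*(6*((-3*(-x)) + 6)) = 486] leading coefficient 3: divide by 3 ⇒ div: 6*((-3*(-x)) + 6) = 162.
Step 3. [6*((-3*(-x)) + 6) = 162] divide by the outer 6, so div: (-3*(-x)) + 6 = 27.
Step 4. [(-3*(-x)) + 6 = 27] +6 is outermost — subtract 6 both sides ⇒ sub: -3*(-x) = 21.
Step 5. [-3*(-x) = 21] -3·(inner) — divide through by -3. So div: -x = -7.
Step 6. [-x = -7] flip signs both sides, so neg: x = 7.

Answer: x ∈ {7}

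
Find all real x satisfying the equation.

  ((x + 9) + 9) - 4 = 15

Step 1. [((x + 9) + 9) - 4 = 15] -4 is outermost — add 4 both sides. So sub: (x + 9) + 9 = 19.
Step 2. [(x + 9) + 9 = 19] 9 comes off first (subtract 9), so sub: x + 9 = 10.
Step 3. [x + 9 = 10] the outer +9 inverts by subtracting 9 ⇒ sub: x = 1.

Answer: x ∈ {1}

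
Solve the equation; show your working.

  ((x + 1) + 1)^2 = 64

Step 1. [((x + 1) + 1)^2 = 64] 64 ≥ 0, LHS is (·)² — take ±√, so sqrt: (x + 1) + 1 = 8 or -8.
Step 2. [(x + 1) + 1 = 8 or -8] subtract 1: x sits inside (… + 1). So sub: x + 1 = 7 or -9.
Step 3. [x + 1 = 7 or -9] subtract 1: x sits inside (… + 1), so sub: x = 6 or -10.

Answer: x ∈ {-10, 6}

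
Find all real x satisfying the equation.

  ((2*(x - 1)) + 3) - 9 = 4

Step 1. [((2*(x - 1)) + 3) - 9 = 4] add 9: x sits inside (… - 9), so sub: (2*(x - 1)) + 3 = 13.
Step 2. [(2*(x - 1)) + 3 = 13] +3 is outermost — subtract 3 both sides ⇒ sub: 2*(x - 1) = 10.
Step 3. [2*(x - 1) = 10] 2 out front; divide by 2. So div: x - 1 = 5.
Step 4. [x - 1 = 5] peel the -1: add 1 from each side ⇒ sub: x = 6.

Answer: x ∈ {6}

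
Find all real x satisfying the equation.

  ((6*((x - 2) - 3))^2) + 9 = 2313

Step 1. [((6*((x - 2) - 3))^2) + 9 = 2313] 9 comes off first (subtract 9). So sub: (6*((x - 2) - 3))^2 = 2304.
Step 2. [(6*((x - 2) - 3))^2 = 2304] 2304 ≥ 0, LHS is (·)² — take ±√, so sqrt: 6*((x - 2) - 3) = 48 or -48.
Step 3. [6*((x - 2) - 3) = 48 or -48] LHS = 6·(…); ÷6 both sides, so div: (x - 2) - 3 = 8 or -8.
Step 4. [(x - 2) - 3 = 8 or -8] add 3: x sits inside (… - 3). So sub: x - 2 = 11 or -5.
Step 5. [x - 2 = 11 or -5] peel the -2: add 2 from each side, so sub: x = 13 or -3.

Answer: x ∈ {-3, 13}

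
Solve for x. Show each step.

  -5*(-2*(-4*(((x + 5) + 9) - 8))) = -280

Step 1. [-5*(-2*(-4*(((x + 5) + 9) - 8))) = -280] divide by the outer -5 ⇒ div: -2*(-4*(((x + 5) + 9) - 8)) = 56.
Step 2. [-2*(-4*(((x + 5) + 9) - 8)) = 56] leading coefficient -2: divide by -2, so div: -4*(((x + 5) + 9) - 8) = -28.
Step 3. [-4*(((x + 5) + 9) - 8) = -28] -4 out front; divide by -4, so div: ((x + 5) + 9) - 8 = 7.
Step 4. [((x + 5) + 9) - 8 = 7] 8 comes off first (add 8), so sub: (x + 5) + 9 = 15.
Step 5. [(x + 5) + 9 = 15] subtract 9: x sits inside (… + 9), so sub: x + 5 = 6.
Step 6. [x + 5 = 6] the outer +5 inverts by subtracting 5. So sub: x = 1.

Answer: x ∈ {1}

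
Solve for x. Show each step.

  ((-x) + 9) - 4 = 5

Step 1. [((-x) + 9) - 4 = 5] the outer -4 inverts by adding 4, so sub: (-x) + 9 = 9.
Step 2. [(-x) + 9 = 9] the outer +9 inverts by subtracting 9 ⇒ sub: -x = 0.
Step 3. [-x = 0] leading − — multiply by −1. So neg: x = 0.

Answer: x ∈ {0}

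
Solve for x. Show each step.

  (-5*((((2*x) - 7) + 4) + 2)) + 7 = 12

Step 1. [(-5*((((2*x) - 7) + 4) + 2)) + 7 = 12] the outer +7 inverts by subtracting 7, so sub: -5*((((2*x) - 7) + 4) + 2) = 5.
Step 2. [-5*((((2*x) - 7) + 4) + 2) = 5] leading coefficient -5: divide by -5. So div: (((2*x) - 7) + 4) + 2 = -1.
Step 3. [(((2*x) - 7) + 4) + 2 = -1] +2 is outermost — subtract 2 both sides. So sub: ((2*x) - 7) + 4 = -3.
Step 4. [((2*x) - 7) + 4 = -3] peel the +4: subtract 4 from each side, so sub: (2*x) - 7 = -7.
Step 5. [(2*x) - 7 = -7] peel the -7: add 7 from each side. So sub: 2*x = 0.
Step 6. [2*x = 0] LHS = 2·(…); ÷2 both sides. So div: x = 0.

Answer: x ∈ {0}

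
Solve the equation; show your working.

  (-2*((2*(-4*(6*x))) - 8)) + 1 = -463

Step 1. [(-2*((2*(-4*(6*x))) - 8)) + 1 = -463] the outer +1 inverts by subtracting 1, so sub: -2*((2*(-4*(6*x))) - 8) = -464.
Step 2. [-2*((2*(-4*(6*x))) - 8) = -464] -2·(inner) — divide through by -2, so div: (2*(-4*(6*x))) - 8 = 232.
Step 3. [(2*(-4*(6*x))) - 8 = 232] 2 divides every term; factor it out, so factor: (-4*(6*x)) - 4 = 116.
Step 4. [(-4*(6*x)) - 4 = 116] add 4: x sits inside (… - 4) ⇒ sub: -4*(6*x) = 120.
Step 5. [-4*(6*x) = 120] divide by the outer -4, so div: 6*x = -30.
Step 6. [6*x = -30] 6·(inner) — divide through by 6. So div: x = -5.

Answer: x ∈ {-5}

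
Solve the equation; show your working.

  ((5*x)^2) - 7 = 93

Step 1. [((5*x)^2) - 7 = 93] add 7: x sits inside (… - 7). So sub: (5*x)^2 = 100.
Step 2. [(5*x)^2 = 100] 100 ≥ 0, LHS is (·)² — take ±√, so sqrt: 5*x = 10 or -10.
Step 3. [5*x = 10 or -10] LHS = 5·(…); ÷5 both sides. So div: x = 2 or -2.

Answer: x ∈ {-2, 2}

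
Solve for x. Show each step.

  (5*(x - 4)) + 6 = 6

Step 1. [(5*(x - 4)) + 6 = 6] 6 comes off first (subtract 6), so sub: 5*(x - 4) = 0.
Step 2. [5*(x - 4) = 0] divide by the outer 5. So div: x - 4 = 0.
Step 3. [x - 4 = 0] add 4: x sits inside (… - 4), so sub: x = 4.

Answer: x ∈ {4}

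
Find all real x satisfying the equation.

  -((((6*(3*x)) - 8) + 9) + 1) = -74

Step 1. [-((((6*(3*x)) - 8) + 9) + 1) = -74] LHS negated; negate both sides ⇒ neg: (((6*(3*x)) - 8) + 9) + 1 = 74.
Step 2. [(((6*(3*x)) - 8) + 9) + 1 = 74] subtract 1: x sits inside (… + 1). So sub: ((6*(3*x)) - 8) + 9 = 73.
Step 3. [((6*(3*x)) - 8) + 9 = 73] subtract 9: x sits inside (… + 9). So sub: (6*(3*x)) - 8 = 64.
Step 4. [(6*(3*x)) - 8 = 64] -8 is outermost — add 8 both sides. So sub: 6*(3*x) = 72.
Step 5. [6*(3*x) = 72] LHS = 6·(…); ÷6 both sides, so div: 3*x = 12.
Step 6. [3*x = 12] 3 out front; divide by 3, so div: x = 4.

Answer: x ∈ {4}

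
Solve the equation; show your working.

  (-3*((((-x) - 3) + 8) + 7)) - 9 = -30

Step 1. [(-3*((((-x) - 3) + 8) + 7)) - 9 = -30] -3 divides every term; factor it out, so factor: ((((-x) - 3) + 8) + 7) + 3 = 10.
Step 2. [((((-x) - 3) + 8) + 7) + 3 = 10] 3 comes off first (subtract 3), so sub: (((-x) - 3) + 8) + 7 = 7.
Step 3. [(((-x) - 3) + 8) + 7 = 7] subtract 7: x sits inside (… + 7) ⇒ sub: ((-x) - 3) + 8 = 0.
Step 4. [((-x) - 3) + 8 = 0] 8 comes off first (subtract 8). So sub: (-x) - 3 = -8.
Step 5. [(-x) - 3 = -8] 3 comes off first (add 3), so sub: -x = -5.
Step 6. [-x = -5] LHS negated; negate both sides ⇒ neg: x = 5.

Answer: x ∈ {5}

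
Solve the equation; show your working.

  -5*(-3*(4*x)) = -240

Step 1. [-5*(-3*(4*x)) = -240] -5 out front; divide by -5 ⇒ div: -3*(4*x) = 48.
Step 2. [-3*(4*x) = 48] LHS = -3·(…); ÷-3 both sides. So div: 4*x = -16.
Step 3. [4*x = -16] divide by the outer 4, so div: x = -4.

Answer: x ∈ {-4}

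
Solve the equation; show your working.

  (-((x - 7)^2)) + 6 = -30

Step 1. [(-((x - 7)^2)) + 6 = -30] subtract 6: x sits inside (… + 6), so sub: -((x - 7)^2) = -36.
Step 2. [-((x - 7)^2) = -36] leading − — multiply by −1. So neg: (x - 7)^2 = 36.
Step 3. [(x - 7)^2 = 36] LHS squared, RHS 36 ≥ 0: apply √ (±) ⇒ sqrt: x - 7 = 6 or -6.
Step 4. [x - 7 = 6 or -6] the outer -7 inverts by adding 7. So sub: x = 13 or 1.

Answer: x ∈ {1, 13}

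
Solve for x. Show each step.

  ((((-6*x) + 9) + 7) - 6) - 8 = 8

Step 1. [((((-6*x) + 9) + 7) - 6) - 8 = 8] peel the -8: add 8 from each side. So sub: (((-6*x) + 9) + 7) - 6 = 16.
Step 2. [(((-6*x) + 9) + 7) - 6 = 16] peel the -6: add 6 from each side, so sub: ((-6*x) + 9) + 7 = 22.
Step 3. [((-6*x) + 9) + 7 = 22] peel the +7: subtract 7 from each side. So sub: (-6*x) + 9 = 15.
Step 4. [(-6*x) + 9 = 15] 9 comes off first (subtract 9), so sub: -6*x = 6.
Step 5. [-6*x = 6] leading coefficient -6: divide by -6. So div: x = -1.

Answer: x ∈ {-1}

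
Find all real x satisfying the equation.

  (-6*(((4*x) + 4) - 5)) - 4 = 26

Step 1. [(-6*(((4*x) + 4) - 5)) - 4 = 26] -4 is outermost — add 4 both sides. So sub: -6*(((4*x) + 4) - 5) = 30.
Step 2. [-6*(((4*x) + 4) - 5) = 30] leading coefficient -6: divide by -6, so div: ((4*x) + 4) - 5 = -5.
Step 3. [((4*x) + 4) - 5 = -5] -5 is outermost — add 5 both sides, so sub: (4*x) + 4 = 0.
Step 4. [(4*x) + 4 = 0] common factor 4 (LHS and 0) — divide through, so factor: x + 1 = 0.
Step 5. [x + 1 = 0] peel the +1: subtract 1 from each side ⇒ sub: x = -1.

Answer: x ∈ {-1}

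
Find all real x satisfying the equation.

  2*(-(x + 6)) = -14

Step 1. [2*(-(x + 6)) = -14] divide by the outer 2, so div: -(x + 6) = -7.
Step 2. [-(x + 6) = -7] LHS negated; negate both sides ⇒ neg: x + 6 = 7.
Step 3. [x + 6 = 7] peel the +6: subtract 6 from each side ⇒ sub: x = 1.

Answer: x ∈ {1}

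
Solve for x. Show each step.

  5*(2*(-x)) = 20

Step 1. [5*(2*(-x)) = 20] leading coefficient 5: divide by 5 ⇒ div: 2*(-x) = 4.
Step 2. [2*(-x) = 4] 2·(inner) — divide through by 2, so div: -x = 2.
Step 3. [-x = 2] LHS negated; negate both sides. So neg: x = -2.

Answer: x ∈ {-2}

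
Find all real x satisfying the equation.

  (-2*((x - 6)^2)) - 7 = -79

Step 1. [(-2*((x - 6)^2)) - 7 = -79] the outer -7 inverts by adding 7, so sub: -2*((x - 6)^2) = -72.
Step 2. [-2*((x - 6)^2) = -72] -2 out front; divide by -2, so div: (x - 6)^2 = 36.
Step 3. [(x - 6)^2 = 36] 36 ≥ 0, LHS is (·)² — take ±√ ⇒ sqrt: x - 6 = 6 or -6.
Step 4. [x - 6 = 6 or -6] 6 comes off first (add 6). So sub: x = 12 or 0.

Answer: x ∈ {0, 12}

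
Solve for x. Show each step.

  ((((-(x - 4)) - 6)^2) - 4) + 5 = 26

Step 1. [((((-(x - 4)) - 6)^2) - 4) + 5 = 26] +5 is outermost — subtract 5 both sides ⇒ sub: (((-(x - 4)) - 6)^2) - 4 = 21.
Step 2. [(((-(x - 4)) - 6)^2) - 4 = 21] add 4: x sits inside (… - 4), so sub: ((-(x - 4)) - 6)^2 = 25.
Step 3. [((-(x - 4)) - 6)^2 = 25] √ both sides: 25 ≥ 0 gives two branches, so sqrt: (-(x - 4)) - 6 = 5 or -5.
Step 4. [(-(x - 4)) - 6 = 5 or -5] the outer -6 inverts by adding 6 ⇒ sub: -(x - 4) = 11 or 1.
Step 5. [-(x - 4) = 11 or 1] leading − — multiply by −1 ⇒ neg: x - 4 = -11 or -1.
Step 6. [x - 4 = -11 or -1] 4 comes off first (add 4), so sub: x = -7 or 3.

Answer: x ∈ {-7, 3}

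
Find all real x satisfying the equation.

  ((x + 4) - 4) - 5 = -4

Step 1. [((x + 4) - 4) - 5 = -4] add 5: x sits inside (… - 5) ⇒ sub: (x + 4) - 4 = 1.
Step 2. [(x + 4) - 4 = 1] 4 comes off first (add 4), so sub: x + 4 = 5.
Step 3. [x + 4 = 5] the outer +4 inverts by subtracting 4 ⇒ sub: x = 1.

Answer: x ∈ {1}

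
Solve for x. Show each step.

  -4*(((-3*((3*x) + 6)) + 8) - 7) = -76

Step 1. [-4*(((-3*((3*x) + 6)) + 8) - 7) = -76] LHS = -4·(…); ÷-4 both sides, so div: ((-3*((3*x) + 6)) + 8) - 7 = 19.
Step 2. [((-3*((3*x) + 6)) + 8) - 7 = 19] peel the -7: add 7 from each side ⇒ sub: (-3*((3*x) + 6)) + 8 = 26.
Step 3. [(-3*((3*x) + 6)) + 8 = 26] subtract 8: x sits inside (… + 8), so sub: -3*((3*x) + 6) = 18.
Step 4. [-3*((3*x) + 6) = 18] leading coefficient -3: divide by -3, so div: (3*x) + 6 = -6.
Step 5. [(3*x) + 6 = -6] subtract 6: x sits inside (… + 6), so sub: 3*x = -12.
Step 6. [3*x = -12] LHS = 3·(…); ÷3 both sides, so div: x = -4.

Answer: x ∈ {-4}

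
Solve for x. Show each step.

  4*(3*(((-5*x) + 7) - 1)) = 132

Step 1. [4*(3*(((-5*x) + 7) - 1)) = 132] LHS = 4·(…); ÷4 both sides. So div: 3*(((-5*x) + 7) - 1) = 33.
Step 2. [3*(((-5*x) + 7) - 1) = 33] divide by the outer 3 ⇒ div: ((-5*x) + 7) - 1 = 11.
Step 3. [((-5*x) + 7) - 1 = 11] the outer -1 inverts by adding 1. So sub: (-5*x) + 7 = 12.
Step 4. [(-5*x) + 7 = 12] the outer +7 inverts by subtracting 7, so sub: -5*x = 5.
Step 5. [-5*x = 5] -5·(inner) — divide through by -5, so div: x = -1.

Answer: x ∈ {-1}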